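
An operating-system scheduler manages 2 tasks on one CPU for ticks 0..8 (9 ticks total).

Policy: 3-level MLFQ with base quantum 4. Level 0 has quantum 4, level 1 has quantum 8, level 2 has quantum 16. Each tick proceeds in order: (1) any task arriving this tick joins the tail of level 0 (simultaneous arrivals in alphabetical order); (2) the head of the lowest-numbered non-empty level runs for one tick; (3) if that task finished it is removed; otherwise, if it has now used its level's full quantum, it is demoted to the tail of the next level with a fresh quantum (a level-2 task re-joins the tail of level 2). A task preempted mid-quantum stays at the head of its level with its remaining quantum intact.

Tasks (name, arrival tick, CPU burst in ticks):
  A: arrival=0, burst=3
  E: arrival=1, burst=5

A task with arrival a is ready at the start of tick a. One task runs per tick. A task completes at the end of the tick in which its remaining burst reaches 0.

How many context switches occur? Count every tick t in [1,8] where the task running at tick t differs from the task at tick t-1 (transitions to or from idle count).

context switches = 2

t=0: L0/L1/L2 = A/-/- → run A
t=1: L0/L1/L2 = AE/-/- → run A
t=2: L0/L1/L2 = AE/-/- → run A
t=3: L0/L1/L2 = E/-/- → run E
t=4: L0/L1/L2 = E/-/- → run E
t=5: L0/L1/L2 = E/-/- → run E
t=6: L0/L1/L2 = E/-/- → run E
t=7: L0/L1/L2 = -/E/- → run E
t=8: (idle)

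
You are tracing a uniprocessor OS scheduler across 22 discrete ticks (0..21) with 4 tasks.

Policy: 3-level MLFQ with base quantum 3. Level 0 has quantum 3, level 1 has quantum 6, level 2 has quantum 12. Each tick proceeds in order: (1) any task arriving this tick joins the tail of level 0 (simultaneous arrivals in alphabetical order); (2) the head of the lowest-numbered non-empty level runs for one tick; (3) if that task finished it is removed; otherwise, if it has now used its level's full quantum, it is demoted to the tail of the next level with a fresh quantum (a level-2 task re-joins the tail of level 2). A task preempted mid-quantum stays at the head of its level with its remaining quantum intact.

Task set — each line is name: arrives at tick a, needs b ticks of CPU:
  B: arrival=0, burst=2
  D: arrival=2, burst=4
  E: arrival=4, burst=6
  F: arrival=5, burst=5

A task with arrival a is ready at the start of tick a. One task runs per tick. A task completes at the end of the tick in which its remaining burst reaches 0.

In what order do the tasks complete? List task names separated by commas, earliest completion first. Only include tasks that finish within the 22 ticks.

t=0: L0/L1/L2 = B/-/- → run B
t=1: L0/L1/L2 = B/-/- → run B
t=2: L0/L1/L2 = D/-/- → run D
t=3: L0/L1/L2 = D/-/- → run D
t=4: L0/L1/L2 = DE/-/- → run D
t=5: L0/L1/L2 = EF/D/- → run E
t=6: L0/L1/L2 = EF/D/- → run E
t=7: L0/L1/L2 = EF/D/- → run E
t=8: L0/L1/L2 = F/DE/- → run F
t=9: L0/L1/L2 = F/DE/- → run F
t=10: L0/L1/L2 = F/DE/- → run F
t=11: L0/L1/L2 = -/DEF/- → run D
t=12: L0/L1/L2 = -/EF/- → run E
t=13: L0/L1/L2 = -/EF/- → run E
t=14: L0/L1/L2 = -/EF/- → run E
t=15: L0/L1/L2 = -/F/- → run F
t=16: L0/L1/L2 = -/F/- → run F
t=17: (idle)
t=18: (idle)
t=19: (idle)
t=20: (idle)
t=21: (idle)

completion order = B, D, E, F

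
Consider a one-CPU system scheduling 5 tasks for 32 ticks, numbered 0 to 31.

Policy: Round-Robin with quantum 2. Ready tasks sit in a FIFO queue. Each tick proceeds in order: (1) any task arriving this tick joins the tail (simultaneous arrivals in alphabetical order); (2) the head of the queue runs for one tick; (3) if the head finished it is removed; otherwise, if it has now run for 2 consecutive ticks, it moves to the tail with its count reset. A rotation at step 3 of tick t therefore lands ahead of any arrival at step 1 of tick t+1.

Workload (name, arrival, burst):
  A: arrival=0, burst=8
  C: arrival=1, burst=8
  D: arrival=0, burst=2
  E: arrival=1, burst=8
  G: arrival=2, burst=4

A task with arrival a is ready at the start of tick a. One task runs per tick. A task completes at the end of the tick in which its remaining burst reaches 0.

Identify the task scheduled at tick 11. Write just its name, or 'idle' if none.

t=0: queue=[A,D] q_used=0 → run A
t=1: queue=[A,D,C,E] q_used=1 → run A
t=2: queue=[D,C,E,A,G] q_used=0 → run D
t=3: queue=[D,C,E,A,G] q_used=1 → run D
t=4: queue=[C,E,A,G] q_used=0 → run C
t=5: queue=[C,E,A,G] q_used=1 → run C
t=6: queue=[E,A,G,C] q_used=0 → run E
t=7: queue=[E,A,G,C] q_used=1 → run E
t=8: queue=[A,G,C,E] q_used=0 → run A
t=9: queue=[A,G,C,E] q_used=1 → run A
t=10: queue=[G,C,E,A] q_used=0 → run G
t=11: queue=[G,C,E,A] q_used=1 → run G
t=12: queue=[C,E,A,G] q_used=0 → run C
t=13: queue=[C,E,A,G] q_used=1 → run C
t=14: queue=[E,A,G,C] q_used=0 → run E
t=15: queue=[E,A,G,C] q_used=1 → run E
t=16: queue=[A,G,C,E] q_used=0 → run A
t=17: queue=[A,G,C,E] q_used=1 → run A
t=18: queue=[G,C,E,A] q_used=0 → run G
t=19: queue=[G,C,E,A] q_used=1 → run G
t=20: queue=[C,E,A] q_used=0 → run C
t=21: queue=[C,E,A] q_used=1 → run C
t=22: queue=[E,A,C] q_used=0 → run E
t=23: queue=[E,A,C] q_used=1 → run E
t=24: queue=[A,C,E] q_used=0 → run A
t=25: queue=[A,C,E] q_used=1 → run A
t=26: queue=[C,E] q_used=0 → run C
t=27: queue=[C,E] q_used=1 → run C
t=28: queue=[E] q_used=0 → run E
t=29: queue=[E] q_used=1 → run E
t=30: (idle)
t=31: (idle)

running at tick 11 = G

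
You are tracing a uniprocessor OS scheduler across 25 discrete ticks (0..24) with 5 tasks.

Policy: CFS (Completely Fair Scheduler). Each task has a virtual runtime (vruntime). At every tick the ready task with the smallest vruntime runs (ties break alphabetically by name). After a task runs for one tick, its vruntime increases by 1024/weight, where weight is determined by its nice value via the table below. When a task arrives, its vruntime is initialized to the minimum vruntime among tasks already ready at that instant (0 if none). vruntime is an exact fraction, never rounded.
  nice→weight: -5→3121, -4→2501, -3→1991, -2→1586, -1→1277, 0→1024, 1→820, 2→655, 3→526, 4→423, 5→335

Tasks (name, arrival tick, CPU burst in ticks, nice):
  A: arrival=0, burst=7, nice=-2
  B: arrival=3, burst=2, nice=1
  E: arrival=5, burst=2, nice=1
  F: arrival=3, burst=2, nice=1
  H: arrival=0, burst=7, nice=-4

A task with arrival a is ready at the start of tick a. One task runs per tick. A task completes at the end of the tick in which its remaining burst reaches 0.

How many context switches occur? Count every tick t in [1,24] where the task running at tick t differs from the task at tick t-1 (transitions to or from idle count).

context switches = 15

t=0: vr[A=0 H=0] → run A
t=1: vr[A=512/793 H=0] → run H
t=2: vr[A=512/793 H=1024/2501] → run H
t=3: vr[A=512/793 B=512/793 F=512/793 H=2048/2501] → run A
t=4: vr[A=1024/793 B=512/793 F=512/793 H=2048/2501] → run B
t=5: vr[A=1024/793 B=307968/162565 E=512/793 F=512/793 H=2048/2501] → run E
t=6: vr[A=1024/793 B=307968/162565 E=307968/162565 F=512/793 H=2048/2501] → run F
t=7: vr[A=1024/793 B=307968/162565 E=307968/162565 F=307968/162565 H=2048/2501] → run H
t=8: vr[A=1024/793 B=307968/162565 E=307968/162565 F=307968/162565 H=3072/2501] → run H
t=9: vr[A=1024/793 B=307968/162565 E=307968/162565 F=307968/162565 H=4096/2501] → run A
t=10: vr[A=1536/793 B=307968/162565 E=307968/162565 F=307968/162565 H=4096/2501] → run H
t=11: vr[A=1536/793 B=307968/162565 E=307968/162565 F=307968/162565 H=5120/2501] → run B
t=12: vr[A=1536/793 E=307968/162565 F=307968/162565 H=5120/2501] → run E
t=13: vr[A=1536/793 F=307968/162565 H=5120/2501] → run F
t=14: vr[A=1536/793 H=5120/2501] → run A
t=15: vr[A=2048/793 H=5120/2501] → run H
t=16: vr[A=2048/793 H=6144/2501] → run H
t=17: vr[A=2048/793] → run A
t=18: vr[A=2560/793] → run A
t=19: vr[A=3072/793] → run A
t=20: (idle)
t=21: (idle)
t=22: (idle)
t=23: (idle)
t=24: (idle)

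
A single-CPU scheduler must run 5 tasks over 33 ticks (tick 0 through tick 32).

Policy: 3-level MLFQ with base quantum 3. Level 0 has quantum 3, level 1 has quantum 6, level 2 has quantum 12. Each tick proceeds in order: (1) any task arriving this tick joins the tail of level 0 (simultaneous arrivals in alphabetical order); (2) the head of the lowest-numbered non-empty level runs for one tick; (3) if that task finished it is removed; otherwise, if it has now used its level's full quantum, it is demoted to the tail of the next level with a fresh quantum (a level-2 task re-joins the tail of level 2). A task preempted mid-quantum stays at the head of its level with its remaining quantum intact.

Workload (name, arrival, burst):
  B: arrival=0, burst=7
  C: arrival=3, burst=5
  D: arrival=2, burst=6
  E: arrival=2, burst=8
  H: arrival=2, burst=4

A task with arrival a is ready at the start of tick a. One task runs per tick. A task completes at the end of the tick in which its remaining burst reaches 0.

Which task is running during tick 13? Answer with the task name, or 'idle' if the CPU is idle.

t=0: L0/L1/L2 = B/-/- → run B
t=1: L0/L1/L2 = B/-/- → run B
t=2: L0/L1/L2 = BDEH/-/- → run B
t=3: L0/L1/L2 = DEHC/B/- → run D
t=4: L0/L1/L2 = DEHC/B/- → run D
t=5: L0/L1/L2 = DEHC/B/- → run D
t=6: L0/L1/L2 = EHC/BD/- → run E
t=7: L0/L1/L2 = EHC/BD/- → run E
t=8: L0/L1/L2 = EHC/BD/- → run E
t=9: L0/L1/L2 = HC/BDE/- → run H
t=10: L0/L1/L2 = HC/BDE/- → run H
t=11: L0/L1/L2 = HC/BDE/- → run H
t=12: L0/L1/L2 = C/BDEH/- → run C
t=13: L0/L1/L2 = C/BDEH/- → run C
t=14: L0/L1/L2 = C/BDEH/- → run C
t=15: L0/L1/L2 = -/BDEHC/- → run B
t=16: L0/L1/L2 = -/BDEHC/- → run B
t=17: L0/L1/L2 = -/BDEHC/- → run B
t=18: L0/L1/L2 = -/BDEHC/- → run B
t=19: L0/L1/L2 = -/DEHC/- → run D
t=20: L0/L1/L2 = -/DEHC/- → run D
t=21: L0/L1/L2 = -/DEHC/- → run D
t=22: L0/L1/L2 = -/EHC/- → run E
t=23: L0/L1/L2 = -/EHC/- → run E
t=24: L0/L1/L2 = -/EHC/- → run E
t=25: L0/L1/L2 = -/EHC/- → run E
t=26: L0/L1/L2 = -/EHC/- → run E
t=27: L0/L1/L2 = -/HC/- → run H
t=28: L0/L1/L2 = -/C/- → run C
t=29: L0/L1/L2 = -/C/- → run C
t=30: (idle)
t=31: (idle)
t=32: (idle)

running at tick 13 = C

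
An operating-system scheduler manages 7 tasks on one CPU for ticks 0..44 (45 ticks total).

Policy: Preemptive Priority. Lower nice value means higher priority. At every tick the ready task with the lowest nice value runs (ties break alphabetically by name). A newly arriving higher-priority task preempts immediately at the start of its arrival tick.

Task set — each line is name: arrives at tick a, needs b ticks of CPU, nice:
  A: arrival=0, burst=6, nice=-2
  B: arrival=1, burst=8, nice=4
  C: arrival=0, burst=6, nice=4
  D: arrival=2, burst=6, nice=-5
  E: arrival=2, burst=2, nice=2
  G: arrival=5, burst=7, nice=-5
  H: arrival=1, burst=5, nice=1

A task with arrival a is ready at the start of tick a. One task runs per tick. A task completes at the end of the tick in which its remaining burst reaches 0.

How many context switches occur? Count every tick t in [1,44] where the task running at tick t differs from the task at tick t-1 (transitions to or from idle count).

context switches = 8

t=0: ready={A,C} → run A
t=1: ready={A,B,C,H} → run A
t=2: ready={A,B,C,D,E,H} → run D
t=3: ready={A,B,C,D,E,H} → run D
t=4: ready={A,B,C,D,E,H} → run D
t=5: ready={A,B,C,D,E,G,H} → run D
t=6: ready={A,B,C,D,E,G,H} → run D
t=7: ready={A,B,C,D,E,G,H} → run D
t=8: ready={A,B,C,E,G,H} → run G
t=9: ready={A,B,C,E,G,H} → run G
t=10: ready={A,B,C,E,G,H} → run G
t=11: ready={A,B,C,E,G,H} → run G
t=12: ready={A,B,C,E,G,H} → run G
t=13: ready={A,B,C,E,G,H} → run G
t=14: ready={A,B,C,E,G,H} → run G
t=15: ready={A,B,C,E,H} → run A
t=16: ready={A,B,C,E,H} → run A
t=17: ready={A,B,C,E,H} → run A
t=18: ready={A,B,C,E,H} → run A
t=19: ready={B,C,E,H} → run H
t=20: ready={B,C,E,H} → run H
t=21: ready={B,C,E,H} → run H
t=22: ready={B,C,E,H} → run H
t=23: ready={B,C,E,H} → run H
t=24: ready={B,C,E} → run E
t=25: ready={B,C,E} → run E
t=26: ready={B,C} → run B
t=27: ready={B,C} → run B
t=28: ready={B,C} → run B
t=29: ready={B,C} → run B
t=30: ready={B,C} → run B
t=31: ready={B,C} → run B
t=32: ready={B,C} → run B
t=33: ready={B,C} → run B
t=34: ready={C} → run C
t=35: ready={C} → run C
t=36: ready={C} → run C
t=37: ready={C} → run C
t=38: ready={C} → run C
t=39: ready={C} → run C
t=40: (idle)
t=41: (idle)
t=42: (idle)
t=43: (idle)
t=44: (idle)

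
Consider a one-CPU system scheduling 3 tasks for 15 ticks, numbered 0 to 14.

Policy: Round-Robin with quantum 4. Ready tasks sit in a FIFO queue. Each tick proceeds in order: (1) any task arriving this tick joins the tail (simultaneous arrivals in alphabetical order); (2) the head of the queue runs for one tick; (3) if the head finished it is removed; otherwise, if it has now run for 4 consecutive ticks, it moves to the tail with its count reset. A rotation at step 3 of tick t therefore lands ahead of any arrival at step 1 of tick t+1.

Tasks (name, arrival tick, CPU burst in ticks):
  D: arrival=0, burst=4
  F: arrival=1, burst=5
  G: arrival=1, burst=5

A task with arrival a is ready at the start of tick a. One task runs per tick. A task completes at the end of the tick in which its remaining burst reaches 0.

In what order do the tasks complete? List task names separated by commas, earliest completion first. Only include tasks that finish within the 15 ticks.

t=0: queue=[D] q_used=0 → run D
t=1: queue=[D,F,G] q_used=1 → run D
t=2: queue=[D,F,G] q_used=2 → run D
t=3: queue=[D,F,G] q_used=3 → run D
t=4: queue=[F,G] q_used=0 → run F
t=5: queue=[F,G] q_used=1 → run F
t=6: queue=[F,G] q_used=2 → run F
t=7: queue=[F,G] q_used=3 → run F
t=8: queue=[G,F] q_used=0 → run G
t=9: queue=[G,F] q_used=1 → run G
t=10: queue=[G,F] q_used=2 → run G
t=11: queue=[G,F] q_used=3 → run G
t=12: queue=[F,G] q_used=0 → run F
t=13: queue=[G] q_used=0 → run G
t=14: (idle)

completion order = D, F, G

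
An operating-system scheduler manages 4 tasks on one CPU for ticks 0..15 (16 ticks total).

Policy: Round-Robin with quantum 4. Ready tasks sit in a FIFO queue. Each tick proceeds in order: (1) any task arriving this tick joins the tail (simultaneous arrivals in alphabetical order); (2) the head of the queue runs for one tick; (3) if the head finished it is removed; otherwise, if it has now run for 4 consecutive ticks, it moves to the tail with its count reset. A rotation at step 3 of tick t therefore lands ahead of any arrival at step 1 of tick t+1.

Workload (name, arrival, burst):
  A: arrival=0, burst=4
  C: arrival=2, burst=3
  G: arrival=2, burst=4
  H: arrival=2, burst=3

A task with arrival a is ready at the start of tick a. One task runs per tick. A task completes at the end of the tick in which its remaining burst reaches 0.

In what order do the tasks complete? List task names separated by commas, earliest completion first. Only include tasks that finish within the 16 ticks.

t=0: queue=[A] q_used=0 → run A
t=1: queue=[A] q_used=1 → run A
t=2: queue=[A,C,G,H] q_used=2 → run A
t=3: queue=[A,C,G,H] q_used=3 → run A
t=4: queue=[C,G,H] q_used=0 → run C
t=5: queue=[C,G,H] q_used=1 → run C
t=6: queue=[C,G,H] q_used=2 → run C
t=7: queue=[G,H] q_used=0 → run G
t=8: queue=[G,H] q_used=1 → run G
t=9: queue=[G,H] q_used=2 → run G
t=10: queue=[G,H] q_used=3 → run G
t=11: queue=[H] q_used=0 → run H
t=12: queue=[H] q_used=1 → run H
t=13: queue=[H] q_used=2 → run H
t=14: (idle)
t=15: (idle)

completion order = A, C, G, H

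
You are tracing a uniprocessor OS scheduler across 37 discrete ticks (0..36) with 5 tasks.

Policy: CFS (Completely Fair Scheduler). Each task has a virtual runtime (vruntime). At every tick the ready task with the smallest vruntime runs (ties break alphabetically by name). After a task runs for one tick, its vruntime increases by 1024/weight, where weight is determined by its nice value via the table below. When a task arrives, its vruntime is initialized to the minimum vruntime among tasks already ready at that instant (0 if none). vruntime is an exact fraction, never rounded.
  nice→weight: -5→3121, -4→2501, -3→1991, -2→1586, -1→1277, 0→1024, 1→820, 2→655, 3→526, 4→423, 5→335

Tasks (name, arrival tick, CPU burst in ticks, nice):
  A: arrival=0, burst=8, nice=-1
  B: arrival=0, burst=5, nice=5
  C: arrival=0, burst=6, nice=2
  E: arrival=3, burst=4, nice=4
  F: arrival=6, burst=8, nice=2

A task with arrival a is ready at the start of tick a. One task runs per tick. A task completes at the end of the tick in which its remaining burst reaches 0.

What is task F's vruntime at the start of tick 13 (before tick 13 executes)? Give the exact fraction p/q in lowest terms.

t=0: vr[A=0 B=0 C=0] → run A
t=1: vr[A=1024/1277 B=0 C=0] → run B
t=2: vr[A=1024/1277 B=1024/335 C=0] → run C
t=3: vr[A=1024/1277 B=1024/335 C=1024/655 E=1024/1277] → run A
t=4: vr[A=2048/1277 B=1024/335 C=1024/655 E=1024/1277] → run E
t=5: vr[A=2048/1277 B=1024/335 C=1024/655 E=1740800/540171] → run C
t=6: vr[A=2048/1277 B=1024/335 C=2048/655 E=1740800/540171 F=2048/1277] → run A
t=7: vr[A=3072/1277 B=1024/335 C=2048/655 E=1740800/540171 F=2048/1277] → run F
t=8: vr[A=3072/1277 B=1024/335 C=2048/655 E=1740800/540171 F=2649088/836435] → run A
t=9: vr[A=4096/1277 B=1024/335 C=2048/655 E=1740800/540171 F=2649088/836435] → run B
t=10: vr[A=4096/1277 B=2048/335 C=2048/655 E=1740800/540171 F=2649088/836435] → run C
t=11: vr[A=4096/1277 B=2048/335 C=3072/655 E=1740800/540171 F=2649088/836435] → run F
t=12: vr[A=4096/1277 B=2048/335 C=3072/655 E=1740800/540171 F=3956736/836435] → run A
t=13: vr[A=5120/1277 B=2048/335 C=3072/655 E=1740800/540171 F=3956736/836435] → run E
t=14: vr[A=5120/1277 B=2048/335 C=3072/655 E=3048448/540171 F=3956736/836435] → run A
t=15: vr[A=6144/1277 B=2048/335 C=3072/655 E=3048448/540171 F=3956736/836435] → run C
t=16: vr[A=6144/1277 B=2048/335 C=4096/655 E=3048448/540171 F=3956736/836435] → run F
t=17: vr[A=6144/1277 B=2048/335 C=4096/655 E=3048448/540171 F=5264384/836435] → run A
t=18: vr[A=7168/1277 B=2048/335 C=4096/655 E=3048448/540171 F=5264384/836435] → run A
t=19: vr[B=2048/335 C=4096/655 E=3048448/540171 F=5264384/836435] → run E
t=20: vr[B=2048/335 C=4096/655 E=1452032/180057 F=5264384/836435] → run B
t=21: vr[B=3072/335 C=4096/655 E=1452032/180057 F=5264384/836435] → run C
t=22: vr[B=3072/335 C=1024/131 E=1452032/180057 F=5264384/836435] → run F
t=23: vr[B=3072/335 C=1024/131 E=1452032/180057 F=6572032/836435] → run C
t=24: vr[B=3072/335 E=1452032/180057 F=6572032/836435] → run F
t=25: vr[B=3072/335 E=1452032/180057 F=1575936/167287] → run E
t=26: vr[B=3072/335 F=1575936/167287] → run B
t=27: vr[B=4096/335 F=1575936/167287] → run F
t=28: vr[B=4096/335 F=9187328/836435] → run F
t=29: vr[B=4096/335 F=10494976/836435] → run B
t=30: vr[F=10494976/836435] → run F
t=31: (idle)
t=32: (idle)
t=33: (idle)
t=34: (idle)
t=35: (idle)
t=36: (idle)

vruntime(F, start of tick 13) = 3956736/836435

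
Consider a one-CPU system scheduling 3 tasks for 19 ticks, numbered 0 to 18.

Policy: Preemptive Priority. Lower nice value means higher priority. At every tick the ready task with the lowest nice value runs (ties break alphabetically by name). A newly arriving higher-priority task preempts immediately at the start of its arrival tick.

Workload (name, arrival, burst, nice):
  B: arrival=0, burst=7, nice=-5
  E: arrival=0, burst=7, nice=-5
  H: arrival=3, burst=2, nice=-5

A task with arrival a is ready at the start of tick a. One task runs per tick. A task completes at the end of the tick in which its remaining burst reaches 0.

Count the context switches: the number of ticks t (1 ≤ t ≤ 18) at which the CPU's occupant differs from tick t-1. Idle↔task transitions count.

t=0: ready={B,E} → run B
t=1: ready={B,E} → run B
t=2: ready={B,E} → run B
t=3: ready={B,E,H} → run B
t=4: ready={B,E,H} → run B
t=5: ready={B,E,H} → run B
t=6: ready={B,E,H} → run B
t=7: ready={E,H} → run E
t=8: ready={E,H} → run E
t=9: ready={E,H} → run E
t=10: ready={E,H} → run E
t=11: ready={E,H} → run E
t=12: ready={E,H} → run E
t=13: ready={E,H} → run E
t=14: ready={H} → run H
t=15: ready={H} → run H
t=16: (idle)
t=17: (idle)
t=18: (idle)

context switches = 3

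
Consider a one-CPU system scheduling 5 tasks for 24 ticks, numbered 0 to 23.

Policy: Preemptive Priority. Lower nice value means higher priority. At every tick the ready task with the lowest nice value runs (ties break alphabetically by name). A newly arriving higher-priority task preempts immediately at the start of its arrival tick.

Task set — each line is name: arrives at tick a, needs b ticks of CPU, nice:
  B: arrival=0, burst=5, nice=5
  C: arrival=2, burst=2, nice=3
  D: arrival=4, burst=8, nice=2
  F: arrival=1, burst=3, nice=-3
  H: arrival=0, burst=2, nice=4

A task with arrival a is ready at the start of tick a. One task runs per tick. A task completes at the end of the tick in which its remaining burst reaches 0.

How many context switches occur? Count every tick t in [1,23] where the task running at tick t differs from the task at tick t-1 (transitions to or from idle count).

t=0: ready={B,H} → run H
t=1: ready={B,F,H} → run F
t=2: ready={B,C,F,H} → run F
t=3: ready={B,C,F,H} → run F
t=4: ready={B,C,D,H} → run D
t=5: ready={B,C,D,H} → run D
t=6: ready={B,C,D,H} → run D
t=7: ready={B,C,D,H} → run D
t=8: ready={B,C,D,H} → run D
t=9: ready={B,C,D,H} → run D
t=10: ready={B,C,D,H} → run D
t=11: ready={B,C,D,H} → run D
t=12: ready={B,C,H} → run C
t=13: ready={B,C,H} → run C
t=14: ready={B,H} → run H
t=15: ready={B} → run B
t=16: ready={B} → run B
t=17: ready={B} → run B
t=18: ready={B} → run B
t=19: ready={B} → run B
t=20: (idle)
t=21: (idle)
t=22: (idle)
t=23: (idle)

context switches = 6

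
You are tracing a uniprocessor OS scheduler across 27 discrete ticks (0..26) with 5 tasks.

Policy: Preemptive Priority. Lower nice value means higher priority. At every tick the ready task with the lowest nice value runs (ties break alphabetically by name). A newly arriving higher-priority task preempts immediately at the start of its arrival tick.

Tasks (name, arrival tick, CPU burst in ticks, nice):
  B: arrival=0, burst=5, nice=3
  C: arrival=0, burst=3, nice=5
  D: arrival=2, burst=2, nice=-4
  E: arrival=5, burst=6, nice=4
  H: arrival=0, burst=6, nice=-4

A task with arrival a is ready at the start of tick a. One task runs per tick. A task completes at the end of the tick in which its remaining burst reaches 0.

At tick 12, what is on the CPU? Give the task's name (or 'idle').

t=0: ready={B,C,H} → run H
t=1: ready={B,C,H} → run H
t=2: ready={B,C,D,H} → run D
t=3: ready={B,C,D,H} → run D
t=4: ready={B,C,H} → run H
t=5: ready={B,C,E,H} → run H
t=6: ready={B,C,E,H} → run H
t=7: ready={B,C,E,H} → run H
t=8: ready={B,C,E} → run B
t=9: ready={B,C,E} → run B
t=10: ready={B,C,E} → run B
t=11: ready={B,C,E} → run B
t=12: ready={B,C,E} → run B
t=13: ready={C,E} → run E
t=14: ready={C,E} → run E
t=15: ready={C,E} → run E
t=16: ready={C,E} → run E
t=17: ready={C,E} → run E
t=18: ready={C,E} → run E
t=19: ready={C} → run C
t=20: ready={C} → run C
t=21: ready={C} → run C
t=22: (idle)
t=23: (idle)
t=24: (idle)
t=25: (idle)
t=26: (idle)

running at tick 12 = B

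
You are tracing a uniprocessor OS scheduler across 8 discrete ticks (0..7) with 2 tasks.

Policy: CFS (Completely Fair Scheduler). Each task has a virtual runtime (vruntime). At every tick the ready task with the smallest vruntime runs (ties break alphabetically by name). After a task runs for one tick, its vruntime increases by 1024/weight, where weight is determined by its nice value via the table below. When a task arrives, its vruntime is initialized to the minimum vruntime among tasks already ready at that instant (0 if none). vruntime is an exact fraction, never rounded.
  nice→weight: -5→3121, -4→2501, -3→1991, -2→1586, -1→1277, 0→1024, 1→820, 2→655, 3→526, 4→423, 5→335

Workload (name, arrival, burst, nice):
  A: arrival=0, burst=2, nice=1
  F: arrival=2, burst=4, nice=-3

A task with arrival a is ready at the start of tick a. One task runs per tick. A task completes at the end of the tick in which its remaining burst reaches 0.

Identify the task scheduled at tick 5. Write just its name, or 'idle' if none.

running at tick 5 = F

t=0: vr[A=0] → run A
t=1: vr[A=256/205] → run A
t=2: vr[F=0] → run F
t=3: vr[F=1024/1991] → run F
t=4: vr[F=2048/1991] → run F
t=5: vr[F=3072/1991] → run F
t=6: (idle)
t=7: (idle)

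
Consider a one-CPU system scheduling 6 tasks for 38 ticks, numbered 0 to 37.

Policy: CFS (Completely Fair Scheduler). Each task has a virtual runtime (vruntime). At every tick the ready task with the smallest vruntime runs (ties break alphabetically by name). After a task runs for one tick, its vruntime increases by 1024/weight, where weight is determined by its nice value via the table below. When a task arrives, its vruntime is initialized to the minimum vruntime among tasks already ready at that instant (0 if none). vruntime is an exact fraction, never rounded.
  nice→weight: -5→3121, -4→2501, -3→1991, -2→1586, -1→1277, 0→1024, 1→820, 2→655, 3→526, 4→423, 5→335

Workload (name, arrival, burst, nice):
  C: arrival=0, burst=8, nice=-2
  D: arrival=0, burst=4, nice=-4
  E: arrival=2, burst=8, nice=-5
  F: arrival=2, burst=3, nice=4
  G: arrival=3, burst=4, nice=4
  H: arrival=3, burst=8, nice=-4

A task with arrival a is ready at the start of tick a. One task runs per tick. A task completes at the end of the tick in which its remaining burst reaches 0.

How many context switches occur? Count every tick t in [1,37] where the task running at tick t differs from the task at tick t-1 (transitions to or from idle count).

t=0: vr[C=0 D=0] → run C
t=1: vr[C=512/793 D=0] → run D
t=2: vr[C=512/793 D=1024/2501 E=1024/2501 F=1024/2501] → run D
t=3: vr[C=512/793 D=2048/2501 E=1024/2501 F=1024/2501 G=1024/2501 H=1024/2501] → run E
t=4: vr[C=512/793 D=2048/2501 E=5756928/7805621 F=1024/2501 G=1024/2501 H=1024/2501] → run F
t=5: vr[C=512/793 D=2048/2501 E=5756928/7805621 F=2994176/1057923 G=1024/2501 H=1024/2501] → run G
t=6: vr[C=512/793 D=2048/2501 E=5756928/7805621 F=2994176/1057923 G=2994176/1057923 H=1024/2501] → run H
t=7: vr[C=512/793 D=2048/2501 E=5756928/7805621 F=2994176/1057923 G=2994176/1057923 H=2048/2501] → run C
t=8: vr[C=1024/793 D=2048/2501 E=5756928/7805621 F=2994176/1057923 G=2994176/1057923 H=2048/2501] → run E
t=9: vr[C=1024/793 D=2048/2501 E=8317952/7805621 F=2994176/1057923 G=2994176/1057923 H=2048/2501] → run D
t=10: vr[C=1024/793 D=3072/2501 E=8317952/7805621 F=2994176/1057923 G=2994176/1057923 H=2048/2501] → run H
t=11: vr[C=1024/793 D=3072/2501 E=8317952/7805621 F=2994176/1057923 G=2994176/1057923 H=3072/2501] → run E
t=12: vr[C=1024/793 D=3072/2501 E=10878976/7805621 F=2994176/1057923 G=2994176/1057923 H=3072/2501] → run D
t=13: vr[C=1024/793 E=10878976/7805621 F=2994176/1057923 G=2994176/1057923 H=3072/2501] → run H
t=14: vr[C=1024/793 E=10878976/7805621 F=2994176/1057923 G=2994176/1057923 H=4096/2501] → run C
t=15: vr[C=1536/793 E=10878976/7805621 F=2994176/1057923 G=2994176/1057923 H=4096/2501] → run E
t=16: vr[C=1536/793 E=13440000/7805621 F=2994176/1057923 G=2994176/1057923 H=4096/2501] → run H
t=17: vr[C=1536/793 E=13440000/7805621 F=2994176/1057923 G=2994176/1057923 H=5120/2501] → run E
t=18: vr[C=1536/793 E=16001024/7805621 F=2994176/1057923 G=2994176/1057923 H=5120/2501] → run C
t=19: vr[C=2048/793 E=16001024/7805621 F=2994176/1057923 G=2994176/1057923 H=5120/2501] → run H
t=20: vr[C=2048/793 E=16001024/7805621 F=2994176/1057923 G=2994176/1057923 H=6144/2501] → run E
t=21: vr[C=2048/793 E=18562048/7805621 F=2994176/1057923 G=2994176/1057923 H=6144/2501] → run E
t=22: vr[C=2048/793 E=21123072/7805621 F=2994176/1057923 G=2994176/1057923 H=6144/2501] → run H
t=23: vr[C=2048/793 E=21123072/7805621 F=2994176/1057923 G=2994176/1057923 H=7168/2501] → run C
t=24: vr[C=2560/793 E=21123072/7805621 F=2994176/1057923 G=2994176/1057923 H=7168/2501] → run E
t=25: vr[C=2560/793 F=2994176/1057923 G=2994176/1057923 H=7168/2501] → run F
t=26: vr[C=2560/793 F=5555200/1057923 G=2994176/1057923 H=7168/2501] → run G
t=27: vr[C=2560/793 F=5555200/1057923 G=5555200/1057923 H=7168/2501] → run H
t=28: vr[C=2560/793 F=5555200/1057923 G=5555200/1057923 H=8192/2501] → run C
t=29: vr[C=3072/793 F=5555200/1057923 G=5555200/1057923 H=8192/2501] → run H
t=30: vr[C=3072/793 F=5555200/1057923 G=5555200/1057923] → run C
t=31: vr[C=3584/793 F=5555200/1057923 G=5555200/1057923] → run C
t=32: vr[F=5555200/1057923 G=5555200/1057923] → run F
t=33: vr[G=5555200/1057923] → run G
t=34: vr[G=2705408/352641] → run G
t=35: (idle)
t=36: (idle)
t=37: (idle)

context switches = 31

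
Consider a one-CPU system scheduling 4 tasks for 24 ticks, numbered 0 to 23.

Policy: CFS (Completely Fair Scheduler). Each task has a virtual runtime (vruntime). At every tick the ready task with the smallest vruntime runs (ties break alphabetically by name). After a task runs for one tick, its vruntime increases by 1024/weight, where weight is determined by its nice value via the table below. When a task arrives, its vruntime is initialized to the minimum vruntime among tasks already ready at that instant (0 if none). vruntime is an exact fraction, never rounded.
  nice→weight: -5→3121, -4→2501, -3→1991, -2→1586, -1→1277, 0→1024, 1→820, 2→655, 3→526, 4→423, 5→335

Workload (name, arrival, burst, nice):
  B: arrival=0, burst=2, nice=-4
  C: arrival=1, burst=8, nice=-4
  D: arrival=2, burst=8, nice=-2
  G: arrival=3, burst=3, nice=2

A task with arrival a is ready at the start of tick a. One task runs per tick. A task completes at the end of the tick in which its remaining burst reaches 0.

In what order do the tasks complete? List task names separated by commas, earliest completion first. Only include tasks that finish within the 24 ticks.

t=0: vr[B=0] → run B
t=1: vr[B=1024/2501 C=1024/2501] → run B
t=2: vr[C=1024/2501 D=1024/2501] → run C
t=3: vr[C=2048/2501 D=1024/2501 G=1024/2501] → run D
t=4: vr[C=2048/2501 D=34304/32513 G=1024/2501] → run G
t=5: vr[C=2048/2501 D=34304/32513 G=3231744/1638155] → run C
t=6: vr[C=3072/2501 D=34304/32513 G=3231744/1638155] → run D
t=7: vr[C=3072/2501 D=55296/32513 G=3231744/1638155] → run C
t=8: vr[C=4096/2501 D=55296/32513 G=3231744/1638155] → run C
t=9: vr[C=5120/2501 D=55296/32513 G=3231744/1638155] → run D
t=10: vr[C=5120/2501 D=76288/32513 G=3231744/1638155] → run G
t=11: vr[C=5120/2501 D=76288/32513 G=5792768/1638155] → run C
t=12: vr[C=6144/2501 D=76288/32513 G=5792768/1638155] → run D
t=13: vr[C=6144/2501 D=97280/32513 G=5792768/1638155] → run C
t=14: vr[C=7168/2501 D=97280/32513 G=5792768/1638155] → run C
t=15: vr[C=8192/2501 D=97280/32513 G=5792768/1638155] → run D
t=16: vr[C=8192/2501 D=118272/32513 G=5792768/1638155] → run C
t=17: vr[D=118272/32513 G=5792768/1638155] → run G
t=18: vr[D=118272/32513] → run D
t=19: vr[D=139264/32513] → run D
t=20: vr[D=160256/32513] → run D
t=21: (idle)
t=22: (idle)
t=23: (idle)

completion order = B, C, G, D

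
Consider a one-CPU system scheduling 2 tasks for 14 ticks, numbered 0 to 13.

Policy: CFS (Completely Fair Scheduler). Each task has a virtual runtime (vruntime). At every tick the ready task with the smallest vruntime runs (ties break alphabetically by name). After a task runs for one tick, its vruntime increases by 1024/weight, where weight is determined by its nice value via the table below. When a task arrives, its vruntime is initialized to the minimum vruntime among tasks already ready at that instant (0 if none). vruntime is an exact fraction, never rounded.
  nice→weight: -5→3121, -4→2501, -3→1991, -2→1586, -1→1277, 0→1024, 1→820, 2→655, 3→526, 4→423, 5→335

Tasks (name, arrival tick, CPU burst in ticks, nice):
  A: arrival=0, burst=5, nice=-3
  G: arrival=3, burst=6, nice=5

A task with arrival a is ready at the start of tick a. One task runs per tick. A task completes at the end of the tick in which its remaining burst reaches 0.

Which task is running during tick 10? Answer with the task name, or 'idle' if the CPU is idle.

running at tick 10 = G

t=0: vr[A=0] → run A
t=1: vr[A=1024/1991] → run A
t=2: vr[A=2048/1991] → run A
t=3: vr[A=3072/1991 G=3072/1991] → run A
t=4: vr[A=4096/1991 G=3072/1991] → run G
t=5: vr[A=4096/1991 G=3067904/666985] → run A
t=6: vr[G=3067904/666985] → run G
t=7: vr[G=5106688/666985] → run G
t=8: vr[G=7145472/666985] → run G
t=9: vr[G=9184256/666985] → run G
t=10: vr[G=2244608/133397] → run G
t=11: (idle)
t=12: (idle)
t=13: (idle)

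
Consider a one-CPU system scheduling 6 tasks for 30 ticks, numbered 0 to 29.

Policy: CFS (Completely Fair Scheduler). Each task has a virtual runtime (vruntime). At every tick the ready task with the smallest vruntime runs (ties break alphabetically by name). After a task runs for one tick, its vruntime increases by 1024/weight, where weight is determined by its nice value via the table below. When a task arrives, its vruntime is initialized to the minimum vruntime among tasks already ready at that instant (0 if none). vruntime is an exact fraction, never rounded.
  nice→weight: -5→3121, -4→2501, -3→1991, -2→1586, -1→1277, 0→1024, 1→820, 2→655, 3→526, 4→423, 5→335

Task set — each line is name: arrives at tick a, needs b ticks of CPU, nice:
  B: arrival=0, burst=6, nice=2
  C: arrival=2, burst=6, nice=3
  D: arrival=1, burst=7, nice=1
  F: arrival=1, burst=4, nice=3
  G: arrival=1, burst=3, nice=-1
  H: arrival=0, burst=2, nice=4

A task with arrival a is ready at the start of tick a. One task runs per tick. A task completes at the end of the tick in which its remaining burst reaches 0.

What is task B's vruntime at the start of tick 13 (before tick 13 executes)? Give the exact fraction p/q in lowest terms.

t=0: vr[B=0 H=0] → run B
t=1: vr[B=1024/655 D=0 F=0 G=0 H=0] → run D
t=2: vr[B=1024/655 C=0 D=256/205 F=0 G=0 H=0] → run C
t=3: vr[B=1024/655 C=512/263 D=256/205 F=0 G=0 H=0] → run F
t=4: vr[B=1024/655 C=512/263 D=256/205 F=512/263 G=0 H=0] → run G
t=5: vr[B=1024/655 C=512/263 D=256/205 F=512/263 G=1024/1277 H=0] → run H
t=6: vr[B=1024/655 C=512/263 D=256/205 F=512/263 G=1024/1277 H=1024/423] → run G
t=7: vr[B=1024/655 C=512/263 D=256/205 F=512/263 G=2048/1277 H=1024/423] → run D
t=8: vr[B=1024/655 C=512/263 D=512/205 F=512/263 G=2048/1277 H=1024/423] → run B
t=9: vr[B=2048/655 C=512/263 D=512/205 F=512/263 G=2048/1277 H=1024/423] → run G
t=10: vr[B=2048/655 C=512/263 D=512/205 F=512/263 H=1024/423] → run C
t=11: vr[B=2048/655 C=1024/263 D=512/205 F=512/263 H=1024/423] → run F
t=12: vr[B=2048/655 C=1024/263 D=512/205 F=1024/263 H=1024/423] → run H
t=13: vr[B=2048/655 C=1024/263 D=512/205 F=1024/263] → run D
t=14: vr[B=2048/655 C=1024/263 D=768/205 F=1024/263] → run B
t=15: vr[B=3072/655 C=1024/263 D=768/205 F=1024/263] → run D
t=16: vr[B=3072/655 C=1024/263 D=1024/205 F=1024/263] → run C
t=17: vr[B=3072/655 C=1536/263 D=1024/205 F=1024/263] → run F
t=18: vr[B=3072/655 C=1536/263 D=1024/205 F=1536/263] → run B
t=19: vr[B=4096/655 C=1536/263 D=1024/205 F=1536/263] → run D
t=20: vr[B=4096/655 C=1536/263 D=256/41 F=1536/263] → run C
t=21: vr[B=4096/655 C=2048/263 D=256/41 F=1536/263] → run F
t=22: vr[B=4096/655 C=2048/263 D=256/41] → run D
t=23: vr[B=4096/655 C=2048/263 D=1536/205] → run B
t=24: vr[B=1024/131 C=2048/263 D=1536/205] → run D
t=25: vr[B=1024/131 C=2048/263] → run C
t=26: vr[B=1024/131 C=2560/263] → run B
t=27: vr[C=2560/263] → run C
t=28: (idle)
t=29: (idle)

vruntime(B, start of tick 13) = 2048/655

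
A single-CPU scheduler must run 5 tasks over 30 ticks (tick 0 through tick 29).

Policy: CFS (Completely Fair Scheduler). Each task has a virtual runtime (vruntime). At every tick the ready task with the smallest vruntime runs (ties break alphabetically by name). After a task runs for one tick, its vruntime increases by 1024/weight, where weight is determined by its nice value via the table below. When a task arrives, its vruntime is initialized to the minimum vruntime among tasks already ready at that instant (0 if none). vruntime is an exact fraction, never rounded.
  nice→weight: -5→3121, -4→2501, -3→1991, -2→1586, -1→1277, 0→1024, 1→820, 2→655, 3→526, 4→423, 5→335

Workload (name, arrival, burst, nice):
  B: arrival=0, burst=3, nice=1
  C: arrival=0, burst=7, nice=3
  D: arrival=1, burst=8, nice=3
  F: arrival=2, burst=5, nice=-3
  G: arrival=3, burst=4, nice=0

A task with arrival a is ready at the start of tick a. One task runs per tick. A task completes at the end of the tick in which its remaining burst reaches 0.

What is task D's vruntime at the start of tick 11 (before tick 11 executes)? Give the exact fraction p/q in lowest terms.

t=0: vr[B=0 C=0] → run B
t=1: vr[B=256/205 C=0 D=0] → run C
t=2: vr[B=256/205 C=512/263 D=0 F=0] → run D
t=3: vr[B=256/205 C=512/263 D=512/263 F=0 G=0] → run F
t=4: vr[B=256/205 C=512/263 D=512/263 F=1024/1991 G=0] → run G
t=5: vr[B=256/205 C=512/263 D=512/263 F=1024/1991 G=1] → run F
t=6: vr[B=256/205 C=512/263 D=512/263 F=2048/1991 G=1] → run G
t=7: vr[B=256/205 C=512/263 D=512/263 F=2048/1991 G=2] → run F
t=8: vr[B=256/205 C=512/263 D=512/263 F=3072/1991 G=2] → run B
t=9: vr[B=512/205 C=512/263 D=512/263 F=3072/1991 G=2] → run F
t=10: vr[B=512/205 C=512/263 D=512/263 F=4096/1991 G=2] → run C
t=11: vr[B=512/205 C=1024/263 D=512/263 F=4096/1991 G=2] → run D
t=12: vr[B=512/205 C=1024/263 D=1024/263 F=4096/1991 G=2] → run G
t=13: vr[B=512/205 C=1024/263 D=1024/263 F=4096/1991 G=3] → run F
t=14: vr[B=512/205 C=1024/263 D=1024/263 G=3] → run B
t=15: vr[C=1024/263 D=1024/263 G=3] → run G
t=16: vr[C=1024/263 D=1024/263] → run C
t=17: vr[C=1536/263 D=1024/263] → run D
t=18: vr[C=1536/263 D=1536/263] → run C
t=19: vr[C=2048/263 D=1536/263] → run D
t=20: vr[C=2048/263 D=2048/263] → run C
t=21: vr[C=2560/263 D=2048/263] → run D
t=22: vr[C=2560/263 D=2560/263] → run C
t=23: vr[C=3072/263 D=2560/263] → run D
t=24: vr[C=3072/263 D=3072/263] → run C
t=25: vr[D=3072/263] → run D
t=26: vr[D=3584/263] → run D
t=27: (idle)
t=28: (idle)
t=29: (idle)

vruntime(D, start of tick 11) = 512/263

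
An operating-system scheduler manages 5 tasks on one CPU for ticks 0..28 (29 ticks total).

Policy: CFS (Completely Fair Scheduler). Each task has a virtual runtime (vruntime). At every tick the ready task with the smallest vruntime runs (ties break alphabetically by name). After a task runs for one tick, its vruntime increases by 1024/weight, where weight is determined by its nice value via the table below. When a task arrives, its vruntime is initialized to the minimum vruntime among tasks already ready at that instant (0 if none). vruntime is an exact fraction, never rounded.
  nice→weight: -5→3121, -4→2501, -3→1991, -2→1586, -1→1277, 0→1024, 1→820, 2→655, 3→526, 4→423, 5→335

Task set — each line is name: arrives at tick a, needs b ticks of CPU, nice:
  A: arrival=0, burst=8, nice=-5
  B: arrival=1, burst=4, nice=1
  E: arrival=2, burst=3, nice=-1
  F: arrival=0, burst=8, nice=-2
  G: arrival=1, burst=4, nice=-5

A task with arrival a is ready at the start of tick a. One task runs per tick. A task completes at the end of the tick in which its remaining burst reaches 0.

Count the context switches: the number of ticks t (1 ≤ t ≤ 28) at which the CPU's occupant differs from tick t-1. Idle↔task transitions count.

t=0: vr[A=0 F=0] → run A
t=1: vr[A=1024/3121 B=0 F=0 G=0] → run B
t=2: vr[A=1024/3121 B=256/205 E=0 F=0 G=0] → run E
t=3: vr[A=1024/3121 B=256/205 E=1024/1277 F=0 G=0] → run F
t=4: vr[A=1024/3121 B=256/205 E=1024/1277 F=512/793 G=0] → run G
t=5: vr[A=1024/3121 B=256/205 E=1024/1277 F=512/793 G=1024/3121] → run A
t=6: vr[A=2048/3121 B=256/205 E=1024/1277 F=512/793 G=1024/3121] → run G
t=7: vr[A=2048/3121 B=256/205 E=1024/1277 F=512/793 G=2048/3121] → run F
t=8: vr[A=2048/3121 B=256/205 E=1024/1277 F=1024/793 G=2048/3121] → run A
t=9: vr[A=3072/3121 B=256/205 E=1024/1277 F=1024/793 G=2048/3121] → run G
t=10: vr[A=3072/3121 B=256/205 E=1024/1277 F=1024/793 G=3072/3121] → run E
t=11: vr[A=3072/3121 B=256/205 E=2048/1277 F=1024/793 G=3072/3121] → run A
t=12: vr[A=4096/3121 B=256/205 E=2048/1277 F=1024/793 G=3072/3121] → run G
t=13: vr[A=4096/3121 B=256/205 E=2048/1277 F=1024/793] → run B
t=14: vr[A=4096/3121 B=512/205 E=2048/1277 F=1024/793] → run F
t=15: vr[A=4096/3121 B=512/205 E=2048/1277 F=1536/793] → run A
t=16: vr[A=5120/3121 B=512/205 E=2048/1277 F=1536/793] → run E
t=17: vr[A=5120/3121 B=512/205 F=1536/793] → run A
t=18: vr[A=6144/3121 B=512/205 F=1536/793] → run F
t=19: vr[A=6144/3121 B=512/205 F=2048/793] → run A
t=20: vr[A=7168/3121 B=512/205 F=2048/793] → run A
t=21: vr[B=512/205 F=2048/793] → run B
t=22: vr[B=768/205 F=2048/793] → run F
t=23: vr[B=768/205 F=2560/793] → run F
t=24: vr[B=768/205 F=3072/793] → run B
t=25: vr[F=3072/793] → run F
t=26: vr[F=3584/793] → run F
t=27: (idle)
t=28: (idle)

context switches = 24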